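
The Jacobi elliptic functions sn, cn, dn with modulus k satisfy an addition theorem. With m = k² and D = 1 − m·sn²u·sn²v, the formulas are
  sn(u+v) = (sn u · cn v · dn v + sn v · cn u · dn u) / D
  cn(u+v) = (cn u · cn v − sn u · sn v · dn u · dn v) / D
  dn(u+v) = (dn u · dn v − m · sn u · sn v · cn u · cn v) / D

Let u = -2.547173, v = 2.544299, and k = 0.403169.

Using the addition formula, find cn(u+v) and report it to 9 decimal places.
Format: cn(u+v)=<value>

sn u = -0.6636020849446146, cn u = -0.7480857389745914, dn u = 0.963545702587859
sn v = 0.6656709108243981, cn v = -0.7462454277797729, dn v = 0.9633137162788686
m = k² = 0.162545242561
D = 1 − m·sn²u·sn²v = 0.9682817728605158
cn(u+v) = (cn u·cn v − sn u·sn v·dn u·dn v)/D = 0.9682777739213696/0.9682817728605158 = 0.999995870066691

cn(u+v)=0.999995870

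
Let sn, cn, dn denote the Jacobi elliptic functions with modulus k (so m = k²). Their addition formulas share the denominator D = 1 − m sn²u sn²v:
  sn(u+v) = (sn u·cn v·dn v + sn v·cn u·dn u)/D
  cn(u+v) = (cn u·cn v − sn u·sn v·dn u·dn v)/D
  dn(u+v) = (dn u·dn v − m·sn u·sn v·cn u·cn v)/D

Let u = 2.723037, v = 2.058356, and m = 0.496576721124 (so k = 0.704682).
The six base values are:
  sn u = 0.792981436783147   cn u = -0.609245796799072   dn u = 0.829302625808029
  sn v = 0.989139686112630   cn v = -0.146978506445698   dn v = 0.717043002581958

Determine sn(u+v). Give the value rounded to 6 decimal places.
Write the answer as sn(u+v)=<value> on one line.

m = k² = 0.496576721124
D = 1 − m·sn²u·sn²v = 0.6944884369892846
sn(u+v) = (sn u·cn v·dn v + sn v·cn u·dn u)/D = -0.5833342167252753/0.6944884369892846 = -0.8399480619923923

sn(u+v)=-0.839948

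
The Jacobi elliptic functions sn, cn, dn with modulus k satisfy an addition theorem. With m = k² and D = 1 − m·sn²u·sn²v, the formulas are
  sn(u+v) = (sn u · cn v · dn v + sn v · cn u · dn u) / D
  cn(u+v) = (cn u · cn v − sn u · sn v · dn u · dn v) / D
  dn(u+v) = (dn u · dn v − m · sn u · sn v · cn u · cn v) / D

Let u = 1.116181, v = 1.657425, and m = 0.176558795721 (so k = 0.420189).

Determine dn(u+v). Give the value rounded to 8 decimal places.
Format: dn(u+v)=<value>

sn u = 0.8840083136857395, cn u = 0.4674711770093374, dn u = 0.9284527314582956
sn v = 0.9999633823936626, cn v = -0.008557679114440632, dn v = 0.9074437361970248
m = k² = 0.176558795721
D = 1 − m·sn²u·sn²v = 0.8620345790343157
dn(u+v) = (dn u·dn v − m·sn u·sn v·cn u·cn v)/D = 0.8431429835226249/0.8620345790343157 = 0.9780848750489176

dn(u+v)=0.97808488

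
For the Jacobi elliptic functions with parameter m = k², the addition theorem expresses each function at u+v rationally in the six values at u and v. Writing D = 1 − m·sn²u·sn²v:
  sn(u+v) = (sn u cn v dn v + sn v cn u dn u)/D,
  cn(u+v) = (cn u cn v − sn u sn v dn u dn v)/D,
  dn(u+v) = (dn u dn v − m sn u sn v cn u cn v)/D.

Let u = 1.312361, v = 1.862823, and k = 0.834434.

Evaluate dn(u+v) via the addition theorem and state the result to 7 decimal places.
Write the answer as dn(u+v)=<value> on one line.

dn(u+v)=0.7661263

sn u = 0.9026944480143917, cn u = 0.4302821557117987, dn u = 0.6577469883794754
sn v = 0.9934293720032416, cn v = 0.1144468559692448, dn v = 0.5593208686247755
m = k² = 0.696280100356
D = 1 − m·sn²u·sn²v = 0.4400625455665555
dn(u+v) = (dn u·dn v − m·sn u·sn v·cn u·cn v)/D = 0.3371434695598599/0.4400625455665555 = 0.7661262539982967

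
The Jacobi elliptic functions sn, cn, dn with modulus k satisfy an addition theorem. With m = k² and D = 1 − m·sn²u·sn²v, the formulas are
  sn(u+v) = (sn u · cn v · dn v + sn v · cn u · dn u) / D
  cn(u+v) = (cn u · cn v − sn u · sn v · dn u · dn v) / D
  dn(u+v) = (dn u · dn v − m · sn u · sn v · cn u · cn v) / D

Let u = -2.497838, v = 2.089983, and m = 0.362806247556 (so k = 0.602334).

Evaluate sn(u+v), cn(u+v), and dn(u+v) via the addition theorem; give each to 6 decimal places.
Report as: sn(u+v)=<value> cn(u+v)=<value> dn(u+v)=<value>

sn(u+v)=-0.393005 cn(u+v)=0.919536 dn(u+v)=0.971578

sn u = -0.8175509115187527, cn u = -0.5758563250280894, dn u = 0.8703471239488134
sn v = 0.9634585715830128, cn v = -0.2678573890024702, dn v = 0.814385794952828
m = k² = 0.362806247556
D = 1 − m·sn²u·sn²v = 0.7749026091955013
sn(u+v) = (sn u·cn v·dn v + sn v·cn u·dn u)/D = -0.3045405740060645/0.7749026091955013 = -0.3930049665495854
cn(u+v) = (cn u·cn v − sn u·sn v·dn u·dn v)/D = 0.7125511157257791/0.7749026091955013 = 0.9195363485297138
dn(u+v) = (dn u·dn v − m·sn u·sn v·cn u·cn v)/D = 0.7528782121827625/0.7749026091955013 = 0.9715778515243297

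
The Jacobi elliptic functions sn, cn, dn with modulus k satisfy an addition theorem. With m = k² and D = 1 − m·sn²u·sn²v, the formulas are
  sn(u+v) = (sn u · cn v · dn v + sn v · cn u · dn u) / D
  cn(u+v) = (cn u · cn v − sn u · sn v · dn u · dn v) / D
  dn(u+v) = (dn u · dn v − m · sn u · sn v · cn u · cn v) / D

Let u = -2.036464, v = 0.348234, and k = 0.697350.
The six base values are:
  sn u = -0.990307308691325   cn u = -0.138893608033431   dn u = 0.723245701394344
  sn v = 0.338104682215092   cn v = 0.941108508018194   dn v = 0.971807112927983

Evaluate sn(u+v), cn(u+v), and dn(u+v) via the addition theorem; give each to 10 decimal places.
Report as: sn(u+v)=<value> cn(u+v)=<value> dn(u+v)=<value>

m = k² = 0.4862970225
D = 1 − m·sn²u·sn²v = 0.9454814936156364
sn(u+v) = (sn u·cn v·dn v + sn v·cn u·dn u)/D = -0.9396752768893453/0.9454814936156364 = -0.9938589842683356
cn(u+v) = (cn u·cn v − sn u·sn v·dn u·dn v)/D = 0.1046213590649016/0.9454814936156364 = 0.1106540527459896
dn(u+v) = (dn u·dn v − m·sn u·sn v·cn u·cn v)/D = 0.6815717341182014/0.9454814936156364 = 0.7208726333836403

sn(u+v)=-0.9938589843 cn(u+v)=0.1106540527 dn(u+v)=0.7208726334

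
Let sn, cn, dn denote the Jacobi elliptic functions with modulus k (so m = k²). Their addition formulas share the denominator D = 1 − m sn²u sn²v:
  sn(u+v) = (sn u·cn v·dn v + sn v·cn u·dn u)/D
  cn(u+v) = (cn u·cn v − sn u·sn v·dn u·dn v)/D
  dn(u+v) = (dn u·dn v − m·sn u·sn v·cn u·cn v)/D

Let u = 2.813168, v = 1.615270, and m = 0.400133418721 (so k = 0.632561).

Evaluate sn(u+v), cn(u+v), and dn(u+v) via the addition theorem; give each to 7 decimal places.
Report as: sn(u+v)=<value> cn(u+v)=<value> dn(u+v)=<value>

sn(u+v)=-0.7415382 cn(u+v)=-0.6709106 dn(u+v)=0.8831620

sn u = 0.6577353839526219, cn u = -0.7532490721512354, dn u = 0.9093381916686708
sn v = 0.9920780339656633, cn v = 0.125623144853264, dn v = 0.7785763652926092
m = k² = 0.400133418721
D = 1 − m·sn²u·sn²v = 0.8296277321009757
sn(u+v) = (sn u·cn v·dn v + sn v·cn u·dn u)/D = -0.6152006701335029/0.8296277321009757 = -0.741538218081921
cn(u+v) = (cn u·cn v − sn u·sn v·dn u·dn v)/D = -0.5566060629729947/0.8296277321009757 = -0.6709106282686907
dn(u+v) = (dn u·dn v − m·sn u·sn v·cn u·cn v)/D = 0.7326956618036056/0.8296277321009757 = 0.8831619694632238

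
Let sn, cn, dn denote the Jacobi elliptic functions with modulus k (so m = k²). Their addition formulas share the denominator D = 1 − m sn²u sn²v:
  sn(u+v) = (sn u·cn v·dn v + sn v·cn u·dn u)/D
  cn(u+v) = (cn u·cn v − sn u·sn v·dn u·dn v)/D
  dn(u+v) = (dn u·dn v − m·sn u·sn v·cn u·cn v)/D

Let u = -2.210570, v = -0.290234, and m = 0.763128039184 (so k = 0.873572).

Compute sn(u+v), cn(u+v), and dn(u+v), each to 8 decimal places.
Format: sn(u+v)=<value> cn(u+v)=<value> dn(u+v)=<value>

sn u = -0.9998944667777234, cn u = -0.01452774267710475, dn u = 0.4868603732476214
sn v = -0.2832542047746472, cn v = 0.9590448662484369, dn v = 0.9689024669018922
m = k² = 0.763128039184
D = 1 − m·sn²u·sn²v = 0.93878491286496
sn(u+v) = (sn u·cn v·dn v + sn v·cn u·dn u)/D = -0.9271194211433005/0.93878491286496 = -0.9875738397988746
cn(u+v) = (cn u·cn v − sn u·sn v·dn u·dn v)/D = -0.1475353908788737/0.93878491286496 = -0.1571556901448586
dn(u+v) = (dn u·dn v − m·sn u·sn v·cn u·cn v)/D = 0.4747315928171839/0.93878491286496 = 0.5056872839683907

sn(u+v)=-0.98757384 cn(u+v)=-0.15715569 dn(u+v)=0.50568728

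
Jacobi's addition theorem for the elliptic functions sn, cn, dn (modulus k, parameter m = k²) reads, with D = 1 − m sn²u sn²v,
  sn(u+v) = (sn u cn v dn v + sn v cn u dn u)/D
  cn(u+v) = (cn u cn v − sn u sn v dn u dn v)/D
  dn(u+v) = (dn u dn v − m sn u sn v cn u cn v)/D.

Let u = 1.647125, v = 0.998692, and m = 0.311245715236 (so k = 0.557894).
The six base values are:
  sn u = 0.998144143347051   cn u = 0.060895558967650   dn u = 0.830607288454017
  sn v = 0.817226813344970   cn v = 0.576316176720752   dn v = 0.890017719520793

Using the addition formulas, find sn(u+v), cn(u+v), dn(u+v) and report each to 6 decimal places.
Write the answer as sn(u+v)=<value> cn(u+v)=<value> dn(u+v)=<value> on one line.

m = k² = 0.311245715236
D = 1 − m·sn²u·sn²v = 0.7929023732445529
sn(u+v) = (sn u·cn v·dn v + sn v·cn u·dn u)/D = 0.5533152551815212/0.7929023732445529 = 0.6978352869816213
cn(u+v) = (cn u·cn v − sn u·sn v·dn u·dn v)/D = -0.5679228837441333/0.7929023732445529 = -0.7162582720243293
dn(u+v) = (dn u·dn v − m·sn u·sn v·cn u·cn v)/D = 0.7303450409874625/0.7929023732445529 = 0.9211033610593116

sn(u+v)=0.697835 cn(u+v)=-0.716258 dn(u+v)=0.921103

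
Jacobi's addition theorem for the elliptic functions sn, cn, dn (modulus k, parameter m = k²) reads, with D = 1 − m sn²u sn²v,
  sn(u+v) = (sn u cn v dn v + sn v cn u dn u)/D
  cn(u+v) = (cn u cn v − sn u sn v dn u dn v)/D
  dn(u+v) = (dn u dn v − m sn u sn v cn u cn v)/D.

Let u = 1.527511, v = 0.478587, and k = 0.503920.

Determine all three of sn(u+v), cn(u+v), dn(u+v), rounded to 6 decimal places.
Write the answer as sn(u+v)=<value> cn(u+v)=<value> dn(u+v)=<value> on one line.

sn u = 0.9903998289453015, cn u = 0.1382323363946274, dn u = 0.8665546006981862
sn v = 0.4565966935720396, cn v = 0.8896737938250632, dn v = 0.9731697783739044
m = k² = 0.2539353664
D = 1 − m·sn²u·sn²v = 0.9480710156570598
sn(u+v) = (sn u·cn v·dn v + sn v·cn u·dn u)/D = 0.9121856164738315/0.9480710156570598 = 0.9621490388477303
cn(u+v) = (cn u·cn v − sn u·sn v·dn u·dn v)/D = -0.2583719253852184/0.9480710156570598 = -0.2725238100504042
dn(u+v) = (dn u·dn v − m·sn u·sn v·cn u·cn v)/D = 0.8291823991751334/0.9480710156570598 = 0.874599460885817

sn(u+v)=0.962149 cn(u+v)=-0.272524 dn(u+v)=0.874599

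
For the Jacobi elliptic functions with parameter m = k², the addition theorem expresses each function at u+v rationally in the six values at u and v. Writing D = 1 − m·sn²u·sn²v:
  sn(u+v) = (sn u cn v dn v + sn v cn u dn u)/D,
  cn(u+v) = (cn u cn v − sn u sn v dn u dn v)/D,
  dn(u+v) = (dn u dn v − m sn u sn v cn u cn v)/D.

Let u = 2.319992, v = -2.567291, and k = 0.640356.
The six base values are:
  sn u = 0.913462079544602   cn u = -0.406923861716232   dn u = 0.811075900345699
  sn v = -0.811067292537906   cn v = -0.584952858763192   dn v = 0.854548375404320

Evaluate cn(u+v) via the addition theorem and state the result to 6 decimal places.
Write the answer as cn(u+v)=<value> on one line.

cn(u+v)=0.969826

m = k² = 0.410055806736
D = 1 − m·sn²u·sn²v = 0.7749195425499382
cn(u+v) = (cn u·cn v − sn u·sn v·dn u·dn v)/D = 0.7515373225629964/0.7749195425499382 = 0.9698262610464041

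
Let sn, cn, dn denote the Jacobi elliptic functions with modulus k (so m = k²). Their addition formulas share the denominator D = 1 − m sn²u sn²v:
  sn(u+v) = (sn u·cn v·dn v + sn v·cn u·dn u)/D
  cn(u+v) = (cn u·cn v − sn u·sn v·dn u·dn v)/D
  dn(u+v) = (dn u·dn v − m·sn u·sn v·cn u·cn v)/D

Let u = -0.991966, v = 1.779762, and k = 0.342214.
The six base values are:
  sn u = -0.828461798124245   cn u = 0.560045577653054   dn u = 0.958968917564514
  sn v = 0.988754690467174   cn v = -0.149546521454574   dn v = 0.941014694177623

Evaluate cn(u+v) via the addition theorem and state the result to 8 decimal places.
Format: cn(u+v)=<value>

cn(u+v)=0.71134541

m = k² = 0.117110421796
D = 1 − m·sn²u·sn²v = 0.9214189852316608
cn(u+v) = (cn u·cn v − sn u·sn v·dn u·dn v)/D = 0.6554471687907968/0.9214189852316608 = 0.7113454132117821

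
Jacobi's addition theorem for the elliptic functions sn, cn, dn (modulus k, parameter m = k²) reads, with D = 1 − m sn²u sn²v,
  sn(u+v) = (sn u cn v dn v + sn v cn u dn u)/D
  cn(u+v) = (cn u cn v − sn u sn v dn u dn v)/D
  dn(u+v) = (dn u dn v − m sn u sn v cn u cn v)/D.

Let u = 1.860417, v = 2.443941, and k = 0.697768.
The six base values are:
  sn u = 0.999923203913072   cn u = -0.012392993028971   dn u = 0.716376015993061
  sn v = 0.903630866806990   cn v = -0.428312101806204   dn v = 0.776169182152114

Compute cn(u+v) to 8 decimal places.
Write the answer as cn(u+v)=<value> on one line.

m = k² = 0.486880181824
D = 1 − m·sn²u·sn²v = 0.6024996592977787
cn(u+v) = (cn u·cn v − sn u·sn v·dn u·dn v)/D = -0.4970983002943169/0.6024996592977787 = -0.8250598861312079

cn(u+v)=-0.82505989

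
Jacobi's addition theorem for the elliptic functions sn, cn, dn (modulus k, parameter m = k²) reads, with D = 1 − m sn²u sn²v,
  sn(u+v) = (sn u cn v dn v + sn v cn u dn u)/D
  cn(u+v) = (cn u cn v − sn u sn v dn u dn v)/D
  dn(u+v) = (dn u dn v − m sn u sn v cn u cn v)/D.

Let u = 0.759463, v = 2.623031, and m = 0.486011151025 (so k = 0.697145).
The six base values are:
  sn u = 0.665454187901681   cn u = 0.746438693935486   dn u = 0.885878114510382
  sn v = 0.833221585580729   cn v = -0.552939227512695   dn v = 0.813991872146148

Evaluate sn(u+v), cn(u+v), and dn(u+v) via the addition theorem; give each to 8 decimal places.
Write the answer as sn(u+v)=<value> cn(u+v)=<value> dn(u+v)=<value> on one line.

sn(u+v)=0.29563047 cn(u+v)=-0.95530237 dn(u+v)=0.97853150

m = k² = 0.486011151025
D = 1 − m·sn²u·sn²v = 0.8505817713419908
sn(u+v) = (sn u·cn v·dn v + sn v·cn u·dn u)/D = 0.2514578895655979/0.8505817713419908 = 0.2956304708586272
cn(u+v) = (cn u·cn v − sn u·sn v·dn u·dn v)/D = -0.8125627849677182/0.8505817713419908 = -0.9553023734399001
dn(u+v) = (dn u·dn v − m·sn u·sn v·cn u·cn v)/D = 0.8323210585578071/0.8505817713419908 = 0.9785315023206139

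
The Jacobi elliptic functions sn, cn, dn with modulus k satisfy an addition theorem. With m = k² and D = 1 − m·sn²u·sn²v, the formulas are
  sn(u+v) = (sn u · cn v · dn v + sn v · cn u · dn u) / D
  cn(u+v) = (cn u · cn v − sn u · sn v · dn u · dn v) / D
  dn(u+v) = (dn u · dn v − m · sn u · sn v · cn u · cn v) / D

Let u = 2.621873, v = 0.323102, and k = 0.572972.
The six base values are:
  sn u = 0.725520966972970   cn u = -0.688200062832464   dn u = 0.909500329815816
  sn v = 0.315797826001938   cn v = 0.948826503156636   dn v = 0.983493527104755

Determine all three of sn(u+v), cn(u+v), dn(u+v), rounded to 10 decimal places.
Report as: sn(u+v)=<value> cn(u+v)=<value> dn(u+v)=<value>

m = k² = 0.328296912784
D = 1 − m·sn²u·sn²v = 0.9827660429582584
sn(u+v) = (sn u·cn v·dn v + sn v·cn u·dn u)/D = 0.4793669712447626/0.9827660429582584 = 0.4877732342092359
cn(u+v) = (cn u·cn v − sn u·sn v·dn u·dn v)/D = -0.857925639010431/0.9827660429582584 = -0.8729703729159781
dn(u+v) = (dn u·dn v − m·sn u·sn v·cn u·cn v)/D = 0.9436041879199629/0.9827660429582584 = 0.9601513958292524

sn(u+v)=0.4877732342 cn(u+v)=-0.8729703729 dn(u+v)=0.9601513958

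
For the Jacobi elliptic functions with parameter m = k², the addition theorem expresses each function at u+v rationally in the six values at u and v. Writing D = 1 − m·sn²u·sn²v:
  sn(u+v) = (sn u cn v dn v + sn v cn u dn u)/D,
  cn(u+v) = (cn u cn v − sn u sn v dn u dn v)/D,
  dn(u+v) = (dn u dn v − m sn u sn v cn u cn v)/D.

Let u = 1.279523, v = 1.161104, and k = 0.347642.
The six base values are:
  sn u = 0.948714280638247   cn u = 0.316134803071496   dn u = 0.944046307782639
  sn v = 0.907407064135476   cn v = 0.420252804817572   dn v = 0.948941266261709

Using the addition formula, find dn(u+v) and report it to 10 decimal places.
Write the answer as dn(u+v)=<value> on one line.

dn(u+v)=0.9687921890

m = k² = 0.120854960164
D = 1 − m·sn²u·sn²v = 0.9104347242817069
dn(u+v) = (dn u·dn v − m·sn u·sn v·cn u·cn v)/D = 0.8820220494794899/0.9104347242817069 = 0.9687921890011024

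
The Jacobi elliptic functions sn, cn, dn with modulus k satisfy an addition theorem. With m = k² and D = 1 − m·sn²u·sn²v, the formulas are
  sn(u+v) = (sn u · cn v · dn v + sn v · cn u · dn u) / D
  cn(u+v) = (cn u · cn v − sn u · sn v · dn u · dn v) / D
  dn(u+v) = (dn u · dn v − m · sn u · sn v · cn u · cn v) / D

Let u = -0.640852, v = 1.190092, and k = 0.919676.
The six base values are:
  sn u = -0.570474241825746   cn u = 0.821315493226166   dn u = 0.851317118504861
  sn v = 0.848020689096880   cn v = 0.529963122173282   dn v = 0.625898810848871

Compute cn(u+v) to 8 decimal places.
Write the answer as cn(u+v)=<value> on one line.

m = k² = 0.845803944976
D = 1 − m·sn²u·sn²v = 0.8020503757111659
cn(u+v) = (cn u·cn v − sn u·sn v·dn u·dn v)/D = 0.6930402522250388/0.8020503757111659 = 0.8640856898926462

cn(u+v)=0.86408569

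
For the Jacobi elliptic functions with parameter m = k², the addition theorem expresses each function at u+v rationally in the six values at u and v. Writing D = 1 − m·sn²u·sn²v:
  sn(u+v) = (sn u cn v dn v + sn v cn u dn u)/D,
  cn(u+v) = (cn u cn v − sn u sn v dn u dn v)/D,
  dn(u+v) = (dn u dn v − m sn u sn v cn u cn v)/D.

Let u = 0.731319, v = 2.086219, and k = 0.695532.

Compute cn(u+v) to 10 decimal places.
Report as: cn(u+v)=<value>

sn u = 0.6466650121284129, cn u = 0.762774122587388, dn u = 0.8931412887239933
sn v = 0.9843128640944496, cn v = -0.1764318156631097, dn v = 0.7288991400019594
m = k² = 0.483764763024
D = 1 − m·sn²u·sn²v = 0.8039985511811509
cn(u+v) = (cn u·cn v − sn u·sn v·dn u·dn v)/D = -0.5489589052432431/0.8039985511811509 = -0.6827859384034584

cn(u+v)=-0.6827859384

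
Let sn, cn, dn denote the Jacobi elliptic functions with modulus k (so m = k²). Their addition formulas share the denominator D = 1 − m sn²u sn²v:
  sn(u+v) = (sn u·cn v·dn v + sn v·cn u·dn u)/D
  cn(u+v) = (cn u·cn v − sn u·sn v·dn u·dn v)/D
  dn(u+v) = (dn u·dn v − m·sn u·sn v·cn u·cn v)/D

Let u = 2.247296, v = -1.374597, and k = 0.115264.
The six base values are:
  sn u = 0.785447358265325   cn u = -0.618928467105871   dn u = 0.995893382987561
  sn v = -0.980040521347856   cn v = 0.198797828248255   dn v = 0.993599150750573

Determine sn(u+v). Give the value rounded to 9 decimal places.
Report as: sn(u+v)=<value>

m = k² = 0.013285789696
D = 1 − m·sn²u·sn²v = 0.9921275555351464
sn(u+v) = (sn u·cn v·dn v + sn v·cn u·dn u)/D = 0.7592297734116792/0.9921275555351464 = 0.7652541945598479

sn(u+v)=0.765254195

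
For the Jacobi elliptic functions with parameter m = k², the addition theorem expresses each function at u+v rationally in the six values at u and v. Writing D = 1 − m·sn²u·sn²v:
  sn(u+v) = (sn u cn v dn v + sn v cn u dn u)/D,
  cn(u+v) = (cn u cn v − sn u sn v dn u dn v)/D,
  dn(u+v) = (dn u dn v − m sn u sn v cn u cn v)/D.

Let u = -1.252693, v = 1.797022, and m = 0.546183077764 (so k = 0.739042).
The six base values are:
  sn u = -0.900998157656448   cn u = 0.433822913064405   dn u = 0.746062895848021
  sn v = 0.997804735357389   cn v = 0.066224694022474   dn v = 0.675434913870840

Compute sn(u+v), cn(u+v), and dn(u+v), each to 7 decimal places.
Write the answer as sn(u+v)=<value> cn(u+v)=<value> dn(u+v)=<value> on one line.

m = k² = 0.546183077764
D = 1 − m·sn²u·sn²v = 0.558554425243362
sn(u+v) = (sn u·cn v·dn v + sn v·cn u·dn u)/D = 0.2826465897400827/0.558554425243362 = 0.5060323165767305
cn(u+v) = (cn u·cn v − sn u·sn v·dn u·dn v)/D = 0.4817613011308025/0.558554425243362 = 0.8625145184748994
dn(u+v) = (dn u·dn v − m·sn u·sn v·cn u·cn v)/D = 0.5180241059453226/0.558554425243362 = 0.9274371171969852

sn(u+v)=0.5060323 cn(u+v)=0.8625145 dn(u+v)=0.9274371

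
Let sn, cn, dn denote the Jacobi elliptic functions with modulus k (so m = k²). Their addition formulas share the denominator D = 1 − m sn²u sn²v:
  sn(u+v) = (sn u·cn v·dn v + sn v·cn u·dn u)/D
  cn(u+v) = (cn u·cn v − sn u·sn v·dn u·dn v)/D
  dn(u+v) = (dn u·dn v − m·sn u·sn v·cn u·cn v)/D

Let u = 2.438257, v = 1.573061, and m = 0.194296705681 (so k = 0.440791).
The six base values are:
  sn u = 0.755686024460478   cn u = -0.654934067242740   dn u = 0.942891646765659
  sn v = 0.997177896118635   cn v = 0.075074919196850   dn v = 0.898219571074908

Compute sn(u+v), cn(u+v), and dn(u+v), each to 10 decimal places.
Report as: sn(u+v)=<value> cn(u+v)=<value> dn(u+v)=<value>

sn(u+v)=-0.6348762490 cn(u+v)=-0.7726138417 dn(u+v)=0.9600443970

m = k² = 0.194296705681
D = 1 − m·sn²u·sn²v = 0.8896700288673429
sn(u+v) = (sn u·cn v·dn v + sn v·cn u·dn u)/D = -0.5648303708149125/0.8896700288673429 = -0.6348762490448392
cn(u+v) = (cn u·cn v − sn u·sn v·dn u·dn v)/D = -0.6873713788556425/0.8896700288673429 = -0.7726138417079747
dn(u+v) = (dn u·dn v − m·sn u·sn v·cn u·cn v)/D = 0.8541227264192698/0.8896700288673429 = 0.9600443970296165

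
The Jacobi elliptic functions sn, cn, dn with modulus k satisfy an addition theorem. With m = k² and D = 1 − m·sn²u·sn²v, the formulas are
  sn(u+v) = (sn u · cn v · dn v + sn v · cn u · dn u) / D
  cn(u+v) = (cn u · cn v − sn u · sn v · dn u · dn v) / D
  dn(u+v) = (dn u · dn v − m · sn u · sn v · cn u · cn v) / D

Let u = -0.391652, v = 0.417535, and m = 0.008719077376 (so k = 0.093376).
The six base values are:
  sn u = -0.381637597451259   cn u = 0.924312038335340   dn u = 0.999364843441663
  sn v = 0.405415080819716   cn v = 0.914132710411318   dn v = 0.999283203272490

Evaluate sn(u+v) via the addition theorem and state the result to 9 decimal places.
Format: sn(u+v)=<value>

sn(u+v)=0.025880085

m = k² = 0.008719077376
D = 1 − m·sn²u·sn²v = 0.9997912758805631
sn(u+v) = (sn u·cn v·dn v + sn v·cn u·dn u)/D = 0.02587468314783088/0.9997912758805631 = 0.02588008494577214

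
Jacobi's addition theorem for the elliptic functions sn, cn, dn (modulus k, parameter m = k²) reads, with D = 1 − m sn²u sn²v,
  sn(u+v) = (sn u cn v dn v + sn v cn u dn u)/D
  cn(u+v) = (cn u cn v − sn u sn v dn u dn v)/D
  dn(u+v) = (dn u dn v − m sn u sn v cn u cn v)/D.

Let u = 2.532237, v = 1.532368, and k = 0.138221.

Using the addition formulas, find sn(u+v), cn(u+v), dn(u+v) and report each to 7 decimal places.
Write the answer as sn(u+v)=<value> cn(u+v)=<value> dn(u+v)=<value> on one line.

sn u = 0.5841293937614746, cn u = -0.811660551797272, dn u = 0.9967352818701937
sn v = 0.9989618114646471, cn v = 0.04555545231112156, dn v = 0.9904214273954034
m = k² = 0.019105044841
D = 1 − m·sn²u·sn²v = 0.9934947505395937
sn(u+v) = (sn u·cn v·dn v + sn v·cn u·dn u)/D = -0.7818154129815597/0.9934947505395937 = -0.7869346189871006
cn(u+v) = (cn u·cn v − sn u·sn v·dn u·dn v)/D = -0.6130224134354329/0.9934947505395937 = -0.6170363890724978
dn(u+v) = (dn u·dn v − m·sn u·sn v·cn u·cn v)/D = 0.9876001927759498/0.9934947505395937 = 0.9940668455868112

sn(u+v)=-0.7869346 cn(u+v)=-0.6170364 dn(u+v)=0.9940668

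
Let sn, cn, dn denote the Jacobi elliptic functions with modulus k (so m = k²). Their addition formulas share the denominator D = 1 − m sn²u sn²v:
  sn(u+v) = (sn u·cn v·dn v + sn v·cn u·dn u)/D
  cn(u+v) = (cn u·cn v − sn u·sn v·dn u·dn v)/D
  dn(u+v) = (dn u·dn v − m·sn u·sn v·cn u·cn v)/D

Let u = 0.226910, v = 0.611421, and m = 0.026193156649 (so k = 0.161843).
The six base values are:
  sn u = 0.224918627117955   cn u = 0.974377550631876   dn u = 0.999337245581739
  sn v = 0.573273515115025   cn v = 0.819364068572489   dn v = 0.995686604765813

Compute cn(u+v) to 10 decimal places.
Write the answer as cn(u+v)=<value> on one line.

cn(u+v)=0.6703632437

m = k² = 0.026193156649
D = 1 − m·sn²u·sn²v = 0.9995645257855964
cn(u+v) = (cn u·cn v − sn u·sn v·dn u·dn v)/D = 0.6700713178240782/0.9995645257855964 = 0.670363243731007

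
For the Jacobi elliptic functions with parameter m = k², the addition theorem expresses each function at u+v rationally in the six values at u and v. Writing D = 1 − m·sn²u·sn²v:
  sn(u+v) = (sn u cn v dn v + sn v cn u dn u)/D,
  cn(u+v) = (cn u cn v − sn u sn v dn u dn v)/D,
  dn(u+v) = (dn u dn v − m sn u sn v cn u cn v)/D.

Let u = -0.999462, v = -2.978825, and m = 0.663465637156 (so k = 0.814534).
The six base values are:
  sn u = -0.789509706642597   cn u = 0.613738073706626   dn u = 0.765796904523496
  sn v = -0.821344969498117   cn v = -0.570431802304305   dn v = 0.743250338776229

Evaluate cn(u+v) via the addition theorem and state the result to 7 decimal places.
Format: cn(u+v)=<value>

m = k² = 0.663465637156
D = 1 − m·sn²u·sn²v = 0.7210126028205356
cn(u+v) = (cn u·cn v − sn u·sn v·dn u·dn v)/D = -0.7191853067482086/0.7210126028205356 = -0.9974656530757178

cn(u+v)=-0.9974657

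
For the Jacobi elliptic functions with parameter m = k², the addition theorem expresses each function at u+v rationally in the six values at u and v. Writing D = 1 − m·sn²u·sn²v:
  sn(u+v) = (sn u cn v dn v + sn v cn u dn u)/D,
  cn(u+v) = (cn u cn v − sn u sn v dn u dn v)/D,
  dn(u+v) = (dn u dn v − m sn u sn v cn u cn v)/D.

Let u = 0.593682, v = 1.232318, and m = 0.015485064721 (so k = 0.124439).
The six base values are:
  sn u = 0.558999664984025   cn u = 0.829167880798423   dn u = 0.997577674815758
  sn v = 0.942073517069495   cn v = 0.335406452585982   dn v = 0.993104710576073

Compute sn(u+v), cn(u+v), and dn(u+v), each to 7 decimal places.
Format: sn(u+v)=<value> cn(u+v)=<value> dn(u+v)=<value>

sn(u+v)=0.9696081 cn(u+v)=-0.2446632 dn(u+v)=0.9926942

m = k² = 0.015485064721
D = 1 − m·sn²u·sn²v = 0.9957055681926859
sn(u+v) = (sn u·cn v·dn v + sn v·cn u·dn u)/D = 0.9654442160029026/0.9957055681926859 = 0.969608132005618
cn(u+v) = (cn u·cn v − sn u·sn v·dn u·dn v)/D = -0.2436124880141824/0.9957055681926859 = -0.2446631773450515
dn(u+v) = (dn u·dn v − m·sn u·sn v·cn u·cn v)/D = 0.9884311914151183/0.9957055681926859 = 0.9926942491737077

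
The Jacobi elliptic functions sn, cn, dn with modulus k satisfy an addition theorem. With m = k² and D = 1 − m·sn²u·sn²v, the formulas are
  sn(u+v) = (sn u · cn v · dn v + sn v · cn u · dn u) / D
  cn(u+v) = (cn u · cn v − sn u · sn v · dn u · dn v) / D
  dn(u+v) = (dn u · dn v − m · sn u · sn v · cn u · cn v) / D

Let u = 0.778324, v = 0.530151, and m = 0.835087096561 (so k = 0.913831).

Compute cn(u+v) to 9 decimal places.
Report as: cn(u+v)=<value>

sn u = 0.6601400980583097, cn u = 0.7511424970906421, dn u = 0.7975472476040513
sn v = 0.4888099549123807, cn v = 0.8723902956696368, dn v = 0.8946889520555787
m = k² = 0.835087096561
D = 1 − m·sn²u·sn²v = 0.9130470973998738
cn(u+v) = (cn u·cn v − sn u·sn v·dn u·dn v)/D = 0.4250367680987732/0.9130470973998738 = 0.4655146150830225

cn(u+v)=0.465514615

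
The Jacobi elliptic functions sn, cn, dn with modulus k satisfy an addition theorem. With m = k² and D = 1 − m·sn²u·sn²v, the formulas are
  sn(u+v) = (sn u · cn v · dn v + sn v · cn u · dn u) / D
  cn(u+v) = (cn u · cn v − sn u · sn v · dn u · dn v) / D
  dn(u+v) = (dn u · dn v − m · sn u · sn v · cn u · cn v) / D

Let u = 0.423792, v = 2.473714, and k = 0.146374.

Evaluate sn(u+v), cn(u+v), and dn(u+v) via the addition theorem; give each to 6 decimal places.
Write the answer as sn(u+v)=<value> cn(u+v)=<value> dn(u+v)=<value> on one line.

sn(u+v)=0.258102 cn(u+v)=-0.966118 dn(u+v)=0.999286

sn u = 0.4109809725351674, cn u = 0.9116439218324488, dn u = 0.9981889319705288
sn v = 0.6317959057201311, cn v = -0.7751347840958237, dn v = 0.9957146821079171
m = k² = 0.021425347876
D = 1 − m·sn²u·sn²v = 0.9985554754487677
sn(u+v) = (sn u·cn v·dn v + sn v·cn u·dn u)/D = 0.257729278843389/0.9985554754487677 = 0.2581021136833296
cn(u+v) = (cn u·cn v − sn u·sn v·dn u·dn v)/D = -0.9647220617232619/0.9985554754487677 = -0.9661176423770542
dn(u+v) = (dn u·dn v − m·sn u·sn v·cn u·cn v)/D = 0.9978426088690702/0.9985554754487677 = 0.9992861021773706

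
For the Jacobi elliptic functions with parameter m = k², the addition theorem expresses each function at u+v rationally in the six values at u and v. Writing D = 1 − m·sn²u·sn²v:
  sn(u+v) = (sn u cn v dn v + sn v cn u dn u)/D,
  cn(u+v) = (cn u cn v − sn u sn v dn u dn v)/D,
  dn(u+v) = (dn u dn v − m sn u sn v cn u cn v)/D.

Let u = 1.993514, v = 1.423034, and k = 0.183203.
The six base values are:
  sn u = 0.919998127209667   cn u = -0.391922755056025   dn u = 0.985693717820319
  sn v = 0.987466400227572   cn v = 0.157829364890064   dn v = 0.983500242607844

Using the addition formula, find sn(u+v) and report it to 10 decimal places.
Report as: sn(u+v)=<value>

sn(u+v)=-0.2454664415

m = k² = 0.033563339209
D = 1 − m·sn²u·sn²v = 0.9722997490861934
sn(u+v) = (sn u·cn v·dn v + sn v·cn u·dn u)/D = -0.2386669594746247/0.9722997490861934 = -0.2454664414949542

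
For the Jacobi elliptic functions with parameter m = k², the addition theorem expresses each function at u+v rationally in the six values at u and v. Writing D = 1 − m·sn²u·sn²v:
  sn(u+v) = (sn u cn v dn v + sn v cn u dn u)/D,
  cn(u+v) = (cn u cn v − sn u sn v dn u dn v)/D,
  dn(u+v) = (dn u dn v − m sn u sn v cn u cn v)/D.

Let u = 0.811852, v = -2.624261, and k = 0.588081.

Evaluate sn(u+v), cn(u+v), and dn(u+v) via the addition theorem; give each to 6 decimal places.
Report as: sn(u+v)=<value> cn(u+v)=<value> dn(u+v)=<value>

sn u = 0.7068122986528936, cn u = 0.7074011411306974, dn u = 0.9095187559144649
sn v = -0.7364652582403666, cn v = -0.6764753679218114, dn v = 0.9013452881350891
m = k² = 0.345839262561
D = 1 − m·sn²u·sn²v = 0.9062897663594323
sn(u+v) = (sn u·cn v·dn v + sn v·cn u·dn u)/D = -0.9048080108874983/0.9062897663594323 = -0.9983650312218727
cn(u+v) = (cn u·cn v − sn u·sn v·dn u·dn v)/D = -0.05180351379629592/0.9062897663594323 = -0.05715998979486521
dn(u+v) = (dn u·dn v − m·sn u·sn v·cn u·cn v)/D = 0.7336418097999368/0.9062897663594323 = 0.8095002691545082

sn(u+v)=-0.998365 cn(u+v)=-0.057160 dn(u+v)=0.809500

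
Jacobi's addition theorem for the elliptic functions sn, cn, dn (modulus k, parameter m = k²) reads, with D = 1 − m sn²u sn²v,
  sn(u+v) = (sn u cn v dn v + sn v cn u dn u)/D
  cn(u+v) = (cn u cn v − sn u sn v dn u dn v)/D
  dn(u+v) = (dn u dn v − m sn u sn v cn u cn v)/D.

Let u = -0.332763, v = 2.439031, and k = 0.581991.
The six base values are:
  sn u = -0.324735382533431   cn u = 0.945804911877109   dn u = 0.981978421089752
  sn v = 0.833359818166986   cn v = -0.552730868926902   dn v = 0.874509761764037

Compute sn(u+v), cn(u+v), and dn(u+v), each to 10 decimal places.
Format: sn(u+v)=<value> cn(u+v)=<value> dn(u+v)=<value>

sn(u+v)=0.9546389247 cn(u+v)=-0.2977658869 dn(u+v)=0.8314555605

m = k² = 0.338713524081
D = 1 − m·sn²u·sn²v = 0.9751939924034475
sn(u+v) = (sn u·cn v·dn v + sn v·cn u·dn u)/D = 0.9309581443133038/0.9751939924034475 = 0.9546389247321748
cn(u+v) = (cn u·cn v − sn u·sn v·dn u·dn v)/D = -0.2903795040227618/0.9751939924034475 = -0.2977658868745665
dn(u+v) = (dn u·dn v − m·sn u·sn v·cn u·cn v)/D = 0.8108304675557484/0.9751939924034475 = 0.8314555605058523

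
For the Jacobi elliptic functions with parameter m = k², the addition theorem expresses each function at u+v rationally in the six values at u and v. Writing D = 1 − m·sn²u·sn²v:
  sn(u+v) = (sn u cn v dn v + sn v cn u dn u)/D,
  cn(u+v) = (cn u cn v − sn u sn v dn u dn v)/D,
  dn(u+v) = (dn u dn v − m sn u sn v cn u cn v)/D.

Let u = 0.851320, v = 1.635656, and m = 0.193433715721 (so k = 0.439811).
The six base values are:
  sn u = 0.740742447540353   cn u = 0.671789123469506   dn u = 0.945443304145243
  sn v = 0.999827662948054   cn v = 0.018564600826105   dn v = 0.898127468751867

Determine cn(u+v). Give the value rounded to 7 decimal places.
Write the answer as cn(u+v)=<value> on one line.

m = k² = 0.193433715721
D = 1 − m·sn²u·sn²v = 0.8938996208619113
cn(u+v) = (cn u·cn v − sn u·sn v·dn u·dn v)/D = -0.6164057041856606/0.8938996208619113 = -0.6895692646018946

cn(u+v)=-0.6895693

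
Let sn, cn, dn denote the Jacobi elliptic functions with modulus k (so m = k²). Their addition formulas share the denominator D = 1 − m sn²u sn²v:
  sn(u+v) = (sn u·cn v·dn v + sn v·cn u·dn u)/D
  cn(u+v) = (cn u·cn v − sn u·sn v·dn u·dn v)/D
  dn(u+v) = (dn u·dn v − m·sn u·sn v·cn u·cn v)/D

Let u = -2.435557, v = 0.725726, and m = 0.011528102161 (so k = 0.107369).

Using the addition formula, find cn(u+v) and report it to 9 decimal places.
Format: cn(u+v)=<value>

sn u = -0.6552509965305903, cn u = -0.7554112333991787, dn u = 0.9975221124071576
sn v = 0.6631843324892577, cn v = 0.7484561050193777, dn v = 0.9974616712006974
m = k² = 0.011528102161
D = 1 − m·sn²u·sn²v = 0.9978230837967523
cn(u+v) = (cn u·cn v − sn u·sn v·dn u·dn v)/D = -0.1330170293332178/0.9978230837967523 = -0.1333072279978563

cn(u+v)=-0.133307228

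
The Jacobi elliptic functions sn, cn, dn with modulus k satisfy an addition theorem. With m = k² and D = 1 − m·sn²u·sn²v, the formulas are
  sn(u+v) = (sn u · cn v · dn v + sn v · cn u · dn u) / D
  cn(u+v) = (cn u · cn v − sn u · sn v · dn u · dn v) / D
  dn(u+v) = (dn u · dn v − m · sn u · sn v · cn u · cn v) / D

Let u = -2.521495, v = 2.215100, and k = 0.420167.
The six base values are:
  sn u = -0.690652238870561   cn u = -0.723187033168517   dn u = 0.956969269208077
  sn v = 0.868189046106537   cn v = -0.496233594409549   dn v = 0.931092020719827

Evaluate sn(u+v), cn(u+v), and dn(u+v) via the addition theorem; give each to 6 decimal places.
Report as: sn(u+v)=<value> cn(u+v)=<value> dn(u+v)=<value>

sn(u+v)=-0.300832 cn(u+v)=0.953677 dn(u+v)=0.991979

m = k² = 0.176540307889
D = 1 − m·sn²u·sn²v = 0.9365266629125455
sn(u+v) = (sn u·cn v·dn v + sn v·cn u·dn u)/D = -0.2817372875505914/0.9365266629125455 = -0.3008321051686924
cn(u+v) = (cn u·cn v − sn u·sn v·dn u·dn v)/D = 0.893144048376153/0.9365266629125455 = 0.9536771175297082
dn(u+v) = (dn u·dn v − m·sn u·sn v·cn u·cn v)/D = 0.9290151477037477/0.9365266629125455 = 0.9919793899028594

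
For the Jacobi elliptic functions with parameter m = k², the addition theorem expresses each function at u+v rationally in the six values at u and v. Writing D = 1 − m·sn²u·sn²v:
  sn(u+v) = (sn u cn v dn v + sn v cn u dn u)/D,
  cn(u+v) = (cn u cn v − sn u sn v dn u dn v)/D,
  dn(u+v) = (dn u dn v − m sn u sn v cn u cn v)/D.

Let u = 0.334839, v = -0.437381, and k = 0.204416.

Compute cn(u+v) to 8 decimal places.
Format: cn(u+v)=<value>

cn(u+v)=0.99474794

sn u = 0.3283757055522883, cn u = 0.9445471909878494, dn u = 0.997744557013755
sn v = -0.4230605358783773, cn v = 0.9061014198103324, dn v = 0.9962535572637706
m = k² = 0.041785901056
D = 1 − m·sn²u·sn²v = 0.9991935511261936
cn(u+v) = (cn u·cn v − sn u·sn v·dn u·dn v)/D = 0.9939457278928469/0.9991935511261936 = 0.994747941249789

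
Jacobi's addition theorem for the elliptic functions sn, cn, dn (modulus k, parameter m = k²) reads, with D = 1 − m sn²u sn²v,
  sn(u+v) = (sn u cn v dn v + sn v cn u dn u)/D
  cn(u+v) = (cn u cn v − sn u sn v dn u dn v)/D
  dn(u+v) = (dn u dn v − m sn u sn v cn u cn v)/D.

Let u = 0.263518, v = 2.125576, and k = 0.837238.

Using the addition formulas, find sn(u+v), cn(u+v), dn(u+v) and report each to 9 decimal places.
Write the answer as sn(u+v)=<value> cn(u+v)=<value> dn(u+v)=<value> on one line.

sn(u+v)=0.985120927 cn(u+v)=-0.171862619 dn(u+v)=0.565452773

sn u = 0.2584472265692742, cn u = 0.9660253780717411, dn u = 0.9763088137044789
sn v = 0.9996439870853612, cn v = -0.02668143706928343, dn v = 0.5472947555521604
m = k² = 0.700967468644
D = 1 − m·sn²u·sn²v = 0.953212231615454
sn(u+v) = (sn u·cn v·dn v + sn v·cn u·dn u)/D = 0.9390293169722766/0.953212231615454 = 0.9851209267225402
cn(u+v) = (cn u·cn v − sn u·sn v·dn u·dn v)/D = -0.163821550376907/0.953212231615454 = -0.171862618778266
dn(u+v) = (dn u·dn v − m·sn u·sn v·cn u·cn v)/D = 0.5389965001005531/0.953212231615454 = 0.5654527734994443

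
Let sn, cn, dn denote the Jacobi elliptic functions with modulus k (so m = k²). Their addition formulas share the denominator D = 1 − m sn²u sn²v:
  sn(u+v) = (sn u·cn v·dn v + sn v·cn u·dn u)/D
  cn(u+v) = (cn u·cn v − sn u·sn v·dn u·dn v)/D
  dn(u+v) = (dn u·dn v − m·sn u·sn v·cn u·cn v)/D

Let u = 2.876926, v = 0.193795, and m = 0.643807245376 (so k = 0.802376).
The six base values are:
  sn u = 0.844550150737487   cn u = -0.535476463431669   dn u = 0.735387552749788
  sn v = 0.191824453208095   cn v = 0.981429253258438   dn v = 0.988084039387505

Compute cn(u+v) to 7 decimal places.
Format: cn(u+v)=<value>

m = k² = 0.643807245376
D = 1 − m·sn²u·sn²v = 0.9831028023045304
cn(u+v) = (cn u·cn v − sn u·sn v·dn u·dn v)/D = -0.643249370240592/0.9831028023045304 = -0.6543052961833957

cn(u+v)=-0.6543053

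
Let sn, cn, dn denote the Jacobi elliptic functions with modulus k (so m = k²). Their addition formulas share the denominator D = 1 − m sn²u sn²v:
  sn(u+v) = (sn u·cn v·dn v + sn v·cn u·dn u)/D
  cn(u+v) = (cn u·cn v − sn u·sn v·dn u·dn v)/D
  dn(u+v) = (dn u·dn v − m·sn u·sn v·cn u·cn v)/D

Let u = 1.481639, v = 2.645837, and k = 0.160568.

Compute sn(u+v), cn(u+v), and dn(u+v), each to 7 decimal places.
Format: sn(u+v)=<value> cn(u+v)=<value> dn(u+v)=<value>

sn u = 0.9951875994938053, cn u = 0.09798796769888363, dn u = 0.9871501748460405
sn v = 0.4931816623113666, cn v = -0.869926346284441, dn v = 0.9968596048028111
m = k² = 0.025782082624
D = 1 − m·sn²u·sn²v = 0.9937892828951119
sn(u+v) = (sn u·cn v·dn v + sn v·cn u·dn u)/D = -0.81531625700084/0.9937892828951119 = -0.8204116013664955
cn(u+v) = (cn u·cn v − sn u·sn v·dn u·dn v)/D = -0.5682222627346812/0.9937892828951119 = -0.5717733854800016
dn(u+v) = (dn u·dn v − m·sn u·sn v·cn u·cn v)/D = 0.9851287944995029/0.9937892828951119 = 0.9912853876121715

sn(u+v)=-0.8204116 cn(u+v)=-0.5717734 dn(u+v)=0.9912854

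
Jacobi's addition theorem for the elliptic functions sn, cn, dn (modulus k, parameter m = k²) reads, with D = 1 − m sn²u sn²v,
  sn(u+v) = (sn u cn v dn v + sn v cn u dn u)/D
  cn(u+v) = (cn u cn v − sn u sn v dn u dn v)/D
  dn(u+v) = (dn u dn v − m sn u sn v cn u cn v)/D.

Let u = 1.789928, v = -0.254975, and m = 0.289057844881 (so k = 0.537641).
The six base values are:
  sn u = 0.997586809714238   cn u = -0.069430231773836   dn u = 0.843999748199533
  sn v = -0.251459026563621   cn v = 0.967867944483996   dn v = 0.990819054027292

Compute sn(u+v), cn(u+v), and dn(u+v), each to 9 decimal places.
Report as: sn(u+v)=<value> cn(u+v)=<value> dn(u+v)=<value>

m = k² = 0.289057844881
D = 1 − m·sn²u·sn²v = 0.9818105060481905
sn(u+v) = (sn u·cn v·dn v + sn v·cn u·dn u)/D = 0.9714030673019324/0.9818105060481905 = 0.989399748034732
cn(u+v) = (cn u·cn v − sn u·sn v·dn u·dn v)/D = 0.1425761222049518/0.9818105060481905 = 0.1452175560626499
dn(u+v) = (dn u·dn v − m·sn u·sn v·cn u·cn v)/D = 0.8313783575093894/0.9818105060481905 = 0.8467808730787635

sn(u+v)=0.989399748 cn(u+v)=0.145217556 dn(u+v)=0.846780873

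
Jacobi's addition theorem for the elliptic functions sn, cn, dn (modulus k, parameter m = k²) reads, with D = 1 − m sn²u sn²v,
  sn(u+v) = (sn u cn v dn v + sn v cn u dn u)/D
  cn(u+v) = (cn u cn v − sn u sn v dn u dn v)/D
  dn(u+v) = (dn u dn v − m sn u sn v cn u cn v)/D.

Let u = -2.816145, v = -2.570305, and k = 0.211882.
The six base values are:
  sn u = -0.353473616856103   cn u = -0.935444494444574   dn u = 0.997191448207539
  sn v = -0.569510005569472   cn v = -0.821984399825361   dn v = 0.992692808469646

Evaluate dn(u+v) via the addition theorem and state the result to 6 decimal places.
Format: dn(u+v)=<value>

m = k² = 0.044893981924
D = 1 − m·sn²u·sn²v = 0.9981806977699832
dn(u+v) = (dn u·dn v − m·sn u·sn v·cn u·cn v)/D = 0.9829556868744822/0.9981806977699832 = 0.9847472397237144

dn(u+v)=0.984747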